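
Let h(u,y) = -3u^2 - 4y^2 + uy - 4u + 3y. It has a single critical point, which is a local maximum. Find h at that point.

79/47

∂h/∂u = -6u + y - 4 = 0 and ∂h/∂y = u - 8y + 3 = 0, so (u, y) = (-29/47, 14/47).
The Hessian has h_{uu} = -6, h_{yy} = -8, h_{uy} = 1, giving D = 47 > 0 with h_{uu} < 0, so the point is a local maximum.
h(-29/47, 14/47) = 79/47.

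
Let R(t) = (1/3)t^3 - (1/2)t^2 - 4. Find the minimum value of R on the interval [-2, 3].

-26/3

R'(t) = t^2 - t, which vanishes at t = 0 and t = 1.
Compare values at every candidate in [-2, 3]: R(-2) = -26/3, R(0) = -4, R(1) = -25/6, R(3) = 1/2.
So the minimum is R(-2) = -26/3.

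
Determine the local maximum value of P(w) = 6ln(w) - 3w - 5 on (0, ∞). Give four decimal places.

-6.8411

P'(w) = 6/w − 3 = 0 gives w = 2.
P''(w) = -6/w², which is negative for w > 0, so this is a local maximum.
P(2) = 6·ln(2) - 6 - 5 ≈ -6.8411.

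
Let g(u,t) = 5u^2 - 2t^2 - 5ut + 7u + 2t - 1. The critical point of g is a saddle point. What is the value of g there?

-73/65

∂g/∂u = 10u - 5t + 7 = 0 and ∂g/∂t = -5u - 4t + 2 = 0, so (u, t) = (-18/65, 11/13).
The Hessian has g_{uu} = 10, g_{tt} = -4, g_{ut} = -5, giving D = -65 < 0, so the point is a saddle point.
g(-18/65, 11/13) = -73/65.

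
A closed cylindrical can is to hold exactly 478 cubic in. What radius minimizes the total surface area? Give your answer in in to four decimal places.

With radius r and height h, πr²h = 478 so h = 478/(πr²), and S(r) = 2πr² + 2πrh = 2πr² + 2·478/r.
S'(r) = 4πr − 2·478/r² = 0 ⇒ r³ = 478/(2π), so r ≈ 4.2372 and h = 2r ≈ 8.4745.
S''(r) = 4π + 4·478/r³ > 0, so this is the minimum; S ≈ 338.4281.

4.2372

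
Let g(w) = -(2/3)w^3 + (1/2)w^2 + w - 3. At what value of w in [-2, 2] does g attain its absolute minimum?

Differentiating, g'(w) = -2w^2 + w + 1; which vanishes at w = -1/2 and w = 1.
Candidates: g(-2) = 7/3, g(-1/2) = -79/24, g(1) = -13/6, g(2) = -13/3.
The minimum over the interval is -13/3, attained at w = 2.

2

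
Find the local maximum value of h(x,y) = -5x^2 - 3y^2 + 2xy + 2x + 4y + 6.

111/14

∂h/∂x = -10x + 2y + 2 = 0 and ∂h/∂y = 2x - 6y + 4 = 0, so (x, y) = (5/14, 11/14).
The Hessian has h_{xx} = -10, h_{yy} = -6, h_{xy} = 2, giving D = 56 > 0 with h_{xx} < 0, so the point is a local maximum.
h(5/14, 11/14) = 111/14.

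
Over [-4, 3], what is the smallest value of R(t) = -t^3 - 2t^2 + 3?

The derivative is -3t^2 - 4t, which vanishes at t = -4/3 and t = 0.
Evaluating at the critical points and endpoints: R(-4) = 35, R(-4/3) = 49/27, R(0) = 3, R(3) = -42.
So the minimum is R(3) = -42.

-42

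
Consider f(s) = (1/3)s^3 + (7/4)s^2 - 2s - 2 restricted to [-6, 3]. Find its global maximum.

67/4

The derivative is s^2 + (7/2)s - 2, which vanishes at s = -4 and s = 1/2.
Compare values at every candidate in [-6, 3]: f(-6) = 1, f(-4) = 38/3, f(1/2) = -121/48, f(3) = 67/4.
So the maximum is f(3) = 67/4.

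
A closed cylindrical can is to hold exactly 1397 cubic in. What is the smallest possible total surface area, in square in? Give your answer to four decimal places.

With radius r and height h, πr²h = 1397 so h = 1397/(πr²), and S(r) = 2πr² + 2πrh = 2πr² + 2·1397/r.
S'(r) = 4πr − 2·1397/r² = 0 ⇒ r³ = 1397/(2π), so r ≈ 6.0581 and h = 2r ≈ 12.1163.
S''(r) = 4π + 4·1397/r³ > 0, so this is the minimum; S ≈ 691.7972.

691.7972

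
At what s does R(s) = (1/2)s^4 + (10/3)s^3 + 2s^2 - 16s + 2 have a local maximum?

-2

Critical points: R'(s) = 2s^3 + 10s^2 + 4s - 16 vanishes at s = -4, -2, 1.
Second-derivative test with R''(s) = 6s^2 + 20s + 4: R''(-4) = 20 > 0 ⇒ local minimum; R''(-2) = -12 < 0 ⇒ local maximum; R''(1) = 30 > 0 ⇒ local minimum.
So the local maximum value is R(-2) = 70/3.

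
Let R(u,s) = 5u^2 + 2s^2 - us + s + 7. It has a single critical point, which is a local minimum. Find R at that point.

∂R/∂u = 10u - s = 0 and ∂R/∂s = -u + 4s + 1 = 0, so (u, s) = (-1/39, -10/39).
The Hessian has R_{uu} = 10, R_{ss} = 4, R_{us} = -1, giving D = 39 > 0 with R_{uu} > 0, so the point is a local minimum.
R(-1/39, -10/39) = 268/39.

268/39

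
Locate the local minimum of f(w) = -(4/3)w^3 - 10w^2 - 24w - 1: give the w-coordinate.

-3

Critical points: f'(w) = -4w^2 - 20w - 24 vanishes at w = -3, -2.
Since f''(w) = -8w - 20, we get f''(-3) = 4 > 0 ⇒ local minimum; f''(-2) = -4 < 0 ⇒ local maximum.
So the local minimum value is f(-3) = 17.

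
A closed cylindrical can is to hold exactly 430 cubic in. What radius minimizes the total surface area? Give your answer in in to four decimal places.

With radius r and height h, πr²h = 430 so h = 430/(πr²), and S(r) = 2πr² + 2πrh = 2πr² + 2·430/r.
S'(r) = 4πr − 2·430/r² = 0 ⇒ r³ = 430/(2π), so r ≈ 4.0904 and h = 2r ≈ 8.1807.
S''(r) = 4π + 4·430/r³ > 0, so this is the minimum; S ≈ 315.3747.

4.0904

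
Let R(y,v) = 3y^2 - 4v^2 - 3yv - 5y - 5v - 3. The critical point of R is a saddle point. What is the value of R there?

-121/57

∂R/∂y = 6y - 3v - 5 = 0 and ∂R/∂v = -3y - 8v - 5 = 0, so (y, v) = (25/57, -15/19).
The Hessian has R_{yy} = 6, R_{vv} = -8, R_{yv} = -3, giving D = -57 < 0, so the point is a saddle point.
R(25/57, -15/19) = -121/57.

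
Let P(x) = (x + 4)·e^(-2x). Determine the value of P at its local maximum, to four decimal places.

548.3166

By the product rule, P'(x) = (-2x - 7)·e^(-2x). Since e^(-2x) > 0, the only critical point is x = -7/2.
P''(-7/2) has the same sign as -2 < 0, so this is a local maximum.
P(-7/2) = (1/2)·e^(7) ≈ 548.3166.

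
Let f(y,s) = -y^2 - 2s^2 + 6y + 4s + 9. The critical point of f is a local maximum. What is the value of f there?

20

∂f/∂y = -2y + 6 = 0 and ∂f/∂s = -4s + 4 = 0, so (y, s) = (3, 1).
The Hessian has f_{yy} = -2, f_{ss} = -4, f_{ys} = 0, giving D = 8 > 0 with f_{yy} < 0, so the point is a local maximum.
f(3, 1) = 20.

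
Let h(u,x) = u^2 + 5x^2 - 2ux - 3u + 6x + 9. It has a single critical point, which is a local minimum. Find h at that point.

99/16

∂h/∂u = 2u - 2x - 3 = 0 and ∂h/∂x = -2u + 10x + 6 = 0, so (u, x) = (9/8, -3/8).
The Hessian has h_{uu} = 2, h_{xx} = 10, h_{ux} = -2, giving D = 16 > 0 with h_{uu} > 0, so the point is a local minimum.
h(9/8, -3/8) = 99/16.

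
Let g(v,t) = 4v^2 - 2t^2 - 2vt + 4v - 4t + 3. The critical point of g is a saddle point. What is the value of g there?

3

∂g/∂v = 8v - 2t + 4 = 0 and ∂g/∂t = -2v - 4t - 4 = 0, so (v, t) = (-2/3, -2/3).
The Hessian has g_{vv} = 8, g_{tt} = -4, g_{vt} = -2, giving D = -36 < 0, so the point is a saddle point.
g(-2/3, -2/3) = 3.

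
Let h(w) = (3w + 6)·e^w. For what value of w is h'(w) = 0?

-3

By the product rule, h'(w) = (3w + 9)·e^w. Since e^w > 0, the only critical point is w = -3.
h''(-3) has the same sign as 3 > 0, so this is a local minimum.
h(-3) = (-3)·e^(-3) ≈ -0.1494.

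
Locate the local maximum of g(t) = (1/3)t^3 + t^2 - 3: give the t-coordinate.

g'(t) = t^2 + 2t. Setting g'(t) = 0 gives t ∈ {-2, 0}.
Since g''(t) = 2t + 2, we get g''(-2) = -2 < 0 ⇒ local maximum; g''(0) = 2 > 0 ⇒ local minimum.
The local maximum is g(-2) = -5/3.

-2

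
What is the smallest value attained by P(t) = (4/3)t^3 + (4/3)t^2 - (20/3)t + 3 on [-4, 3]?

-103/3

The derivative is 4t^2 + (8/3)t - 20/3, which vanishes at t = -5/3 and t = 1.
Candidates: P(-4) = -103/3,  P(-5/3) = 943/81,  P(1) = -1,  P(3) = 31.
Hence the absolute minimum is -103/3 at t = -4.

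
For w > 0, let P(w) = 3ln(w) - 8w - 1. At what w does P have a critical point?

P'(w) = 3/w − 8 = 0 gives w = 3/8.
P''(w) = -3/w², which is negative for w > 0, so this is a local maximum.
P(3/8) = 3·ln(3/8) - 3 - 1 ≈ -6.9425.

3/8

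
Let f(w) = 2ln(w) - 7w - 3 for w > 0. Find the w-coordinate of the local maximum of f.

f'(w) = 2/w − 7 = 0 gives w = 2/7.
f''(w) = -2/w², which is negative for w > 0, so this is a local maximum.
f(2/7) = 2·ln(2/7) - 2 - 3 ≈ -7.5055.

2/7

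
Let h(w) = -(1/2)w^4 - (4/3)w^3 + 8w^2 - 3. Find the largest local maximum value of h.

h'(w) = -2w^3 - 4w^2 + 16w. Setting h'(w) = 0 gives w ∈ {-4, 0, 2}.
Second-derivative test with h''(w) = -6w^2 - 8w + 16: h''(-4) = -48 < 0 ⇒ local maximum; h''(0) = 16 > 0 ⇒ local minimum; h''(2) = -24 < 0 ⇒ local maximum.
Thus h has its largest local maximum at w = -4, with value 247/3.

247/3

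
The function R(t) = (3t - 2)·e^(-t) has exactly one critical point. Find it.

R'(t) = 3·e^(-t) + (3t - 2)·(-1)·e^(-t) = (-3t + 5)·e^(-t). Since e^(-t) > 0, the only critical point is t = 5/3.
R''(5/3) has the same sign as -3 < 0, so this is a local maximum.
R(5/3) = (3)·e^(-5/3) ≈ 0.5666.

5/3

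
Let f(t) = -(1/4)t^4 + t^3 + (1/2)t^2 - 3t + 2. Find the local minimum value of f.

1/4

f'(t) = -t^3 + 3t^2 + t - 3. Setting f'(t) = 0 gives t ∈ {-1, 1, 3}.
Since f''(t) = -3t^2 + 6t + 1, we get f''(-1) = -8 < 0 ⇒ local maximum; f''(1) = 4 > 0 ⇒ local minimum; f''(3) = -8 < 0 ⇒ local maximum.
So the local minimum value is f(1) = 1/4.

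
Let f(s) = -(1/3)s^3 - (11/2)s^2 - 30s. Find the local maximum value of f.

325/6

f'(s) = -s^2 - 11s - 30 = 0 at s = -6, -5.
Since f''(s) = -2s - 11, we get f''(-6) = 1 > 0 ⇒ local minimum; f''(-5) = -1 < 0 ⇒ local maximum.
Thus f has its local maximum at s = -5, with value 325/6.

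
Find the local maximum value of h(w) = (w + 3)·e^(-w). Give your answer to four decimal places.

By the product rule, h'(w) = (-w - 2)·e^(-w). Since e^(-w) > 0, the only critical point is w = -2.
h''(-2) has the same sign as -1 < 0, so this is a local maximum.
h(-2) = (1)·e^(2) ≈ 7.3891.

7.3891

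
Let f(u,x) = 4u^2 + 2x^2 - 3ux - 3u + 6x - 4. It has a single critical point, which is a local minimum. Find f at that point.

∂f/∂u = 8u - 3x - 3 = 0 and ∂f/∂x = -3u + 4x + 6 = 0, so (u, x) = (-6/23, -39/23).
The Hessian has f_{uu} = 8, f_{xx} = 4, f_{ux} = -3, giving D = 23 > 0 with f_{uu} > 0, so the point is a local minimum.
f(-6/23, -39/23) = -200/23.

-200/23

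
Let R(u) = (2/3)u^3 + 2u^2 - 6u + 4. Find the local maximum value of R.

22

R'(u) = 2u^2 + 4u - 6. Setting R'(u) = 0 gives u ∈ {-3, 1}.
Second-derivative test with R''(u) = 4u + 4: R''(-3) = -8 < 0 ⇒ local maximum; R''(1) = 8 > 0 ⇒ local minimum.
The local maximum is R(-3) = 22.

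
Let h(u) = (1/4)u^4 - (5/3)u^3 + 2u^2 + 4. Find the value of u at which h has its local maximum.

1

h'(u) = u^3 - 5u^2 + 4u. Setting h'(u) = 0 gives u ∈ {0, 1, 4}.
Since h''(u) = 3u^2 - 10u + 4, we get h''(0) = 4 > 0 ⇒ local minimum; h''(1) = -3 < 0 ⇒ local maximum; h''(4) = 12 > 0 ⇒ local minimum.
So the local maximum value is h(1) = 55/12.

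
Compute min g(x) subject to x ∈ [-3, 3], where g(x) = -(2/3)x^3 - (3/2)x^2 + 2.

g'(x) = -2x^2 - 3x, which vanishes at x = -3/2 and x = 0.
Compare values at every candidate in [-3, 3]: g(-3) = 13/2; g(-3/2) = 7/8; g(0) = 2; g(3) = -59/2.
The minimum over the interval is -59/2, attained at x = 3.

-59/2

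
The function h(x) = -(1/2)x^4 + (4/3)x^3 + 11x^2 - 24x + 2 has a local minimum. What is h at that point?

h'(x) = -2x^3 + 4x^2 + 22x - 24 = 0 at x = -3, 1, 4.
h''(x) = -6x^2 + 8x + 22. h''(-3) = -56 < 0 ⇒ local maximum; h''(1) = 24 > 0 ⇒ local minimum; h''(4) = -42 < 0 ⇒ local maximum.
So the local minimum value is h(1) = -61/6.

-61/6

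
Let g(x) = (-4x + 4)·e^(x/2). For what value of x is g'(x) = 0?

-1

By the product rule, g'(x) = (-2x - 2)·e^(x/2). Since e^(x/2) > 0, the only critical point is x = -1.
g''(-1) has the same sign as -2 < 0, so this is a local maximum.
g(-1) = (8)·e^(-1/2) ≈ 4.8522.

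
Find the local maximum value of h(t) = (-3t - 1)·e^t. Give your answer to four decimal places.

By the product rule, h'(t) = (-3t - 4)·e^t. Since e^t > 0, the only critical point is t = -4/3.
h''(-4/3) has the same sign as -3 < 0, so this is a local maximum.
h(-4/3) = (3)·e^(-4/3) ≈ 0.7908.

0.7908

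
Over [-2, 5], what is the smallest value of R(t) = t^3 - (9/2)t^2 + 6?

-20

Differentiating, R'(t) = 3t^2 - 9t; which vanishes at t = 0 and t = 3.
Candidates: R(-2) = -20, R(0) = 6, R(3) = -15/2, R(5) = 37/2.
So the minimum is R(-2) = -20.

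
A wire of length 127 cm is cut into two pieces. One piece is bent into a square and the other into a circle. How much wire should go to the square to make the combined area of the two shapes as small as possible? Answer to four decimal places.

71.1326

Let x be the length used for the square. Square side x/4; circle radius (127−x)/(2π).
A(x) = (x/4)² + π·((127−x)/(2π))² = x²/16 + (127−x)²/(4π) for 0 ≤ x ≤ 127. A'(x) = x/8 − (127−x)/(2π) = 0 gives x = 4·127/(π+4) ≈ 71.1326.
A'' = 1/8 + 1/(2π) > 0, so this gives the minimum combined area; x ≈ 71.1326 cm to the square.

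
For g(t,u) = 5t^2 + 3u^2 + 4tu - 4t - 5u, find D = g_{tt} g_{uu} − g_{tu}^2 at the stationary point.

44

∂g/∂t = 10t + 4u - 4 = 0 and ∂g/∂u = 4t + 6u - 5 = 0, so (t, u) = (1/11, 17/22).
The Hessian has g_{tt} = 10, g_{uu} = 6, g_{tu} = 4, giving D = 44 > 0 with g_{tt} > 0, so the point is a local minimum.
D = (10)·(6) − (4)^2 = 44.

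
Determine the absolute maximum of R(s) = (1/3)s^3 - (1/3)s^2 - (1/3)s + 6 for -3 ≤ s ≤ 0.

491/81

Differentiating, R'(s) = s^2 - (2/3)s - 1/3; whose only zero in [-3, 0] is s = -1/3.
Evaluating at the critical points and endpoints: R(-3) = -5; R(-1/3) = 491/81; R(0) = 6.
Hence the absolute maximum is 491/81 at s = -1/3.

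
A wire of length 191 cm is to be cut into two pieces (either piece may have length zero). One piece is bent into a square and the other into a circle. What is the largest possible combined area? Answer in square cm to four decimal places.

2903.0657

Let x be the length used for the square. Square side x/4; circle radius (191−x)/(2π).
A(x) = (x/4)² + π·((191−x)/(2π))² = x²/16 + (191−x)²/(4π) for 0 ≤ x ≤ 191. A'(x) = x/8 − (191−x)/(2π) = 0 gives x = 4·191/(π+4) ≈ 106.9789.
A'' > 0, so the interior critical point is a minimum; the maximum is at an endpoint. A(0) = 2903.0657 and A(191) = 2280.0625, so the largest area is 2903.0657.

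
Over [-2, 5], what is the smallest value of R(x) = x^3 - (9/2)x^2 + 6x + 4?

The derivative is 3x^2 - 9x + 6, which vanishes at x = 1 and x = 2.
Evaluating at the critical points and endpoints: R(-2) = -34; R(1) = 13/2; R(2) = 6; R(5) = 93/2.
Hence the absolute minimum is -34 at x = -2.

-34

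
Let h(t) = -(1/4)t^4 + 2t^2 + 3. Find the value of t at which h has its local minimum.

0

h'(t) = -t^3 + 4t = 0 at t = -2, 0, 2.
Since h''(t) = -3t^2 + 4, we get h''(-2) = -8 < 0 ⇒ local maximum; h''(0) = 4 > 0 ⇒ local minimum; h''(2) = -8 < 0 ⇒ local maximum.
The local minimum is h(0) = 3.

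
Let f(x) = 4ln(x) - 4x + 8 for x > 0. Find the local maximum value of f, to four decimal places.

f'(x) = 4/x − 4 = 0 gives x = 1.
f''(x) = -4/x², which is negative for x > 0, so this is a local maximum.
f(1) = 4·ln(1) - 4 + 8 ≈ 4.0000.

4.0000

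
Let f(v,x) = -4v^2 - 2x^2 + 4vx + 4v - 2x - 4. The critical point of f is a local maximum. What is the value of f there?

∂f/∂v = -8v + 4x + 4 = 0 and ∂f/∂x = 4v - 4x - 2 = 0, so (v, x) = (1/2, 0).
The Hessian has f_{vv} = -8, f_{xx} = -4, f_{vx} = 4, giving D = 16 > 0 with f_{vv} < 0, so the point is a local maximum.
f(1/2, 0) = -3.

-3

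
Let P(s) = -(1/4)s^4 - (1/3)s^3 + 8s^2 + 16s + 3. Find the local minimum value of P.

-59/12

Critical points: P'(s) = -s^3 - s^2 + 16s + 16 vanishes at s = -4, -1, 4.
P''(s) = -3s^2 - 2s + 16. P''(-4) = -24 < 0 ⇒ local maximum; P''(-1) = 15 > 0 ⇒ local minimum; P''(4) = -40 < 0 ⇒ local maximum.
Thus P has its local minimum at s = -1, with value -59/12.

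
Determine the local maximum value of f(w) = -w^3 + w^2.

4/27

f'(w) = -3w^2 + 2w. Setting f'(w) = 0 gives w ∈ {0, 2/3}.
Since f''(w) = -6w + 2, we get f''(0) = 2 > 0 ⇒ local minimum; f''(2/3) = -2 < 0 ⇒ local maximum.
Thus f has its local maximum at w = 2/3, with value 4/27.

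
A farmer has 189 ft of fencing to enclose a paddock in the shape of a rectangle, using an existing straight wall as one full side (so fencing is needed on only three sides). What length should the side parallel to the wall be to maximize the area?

Let the sides perpendicular to the wall have length x and the parallel side y, so 2x + y = 189 and the area is A = xy = x(189 − 2x).
A'(x) = 189 − 4x = 0 gives x = 189/4, and A''(x) = −4 < 0 confirms a maximum.
Then y = 189 − 2·189/4 = 189/2 and A = 35721/8.

189/2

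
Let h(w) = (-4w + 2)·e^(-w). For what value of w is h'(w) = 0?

Differentiating with the product rule gives h'(w) = (4w - 6)·e^(-w). Since e^(-w) > 0, the only critical point is w = 3/2.
h''(3/2) has the same sign as 4 > 0, so this is a local minimum.
h(3/2) = (-4)·e^(-3/2) ≈ -0.8925.

3/2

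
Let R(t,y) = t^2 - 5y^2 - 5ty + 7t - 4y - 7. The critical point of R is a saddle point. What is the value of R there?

-76/5

∂R/∂t = 2t - 5y + 7 = 0 and ∂R/∂y = -5t - 10y - 4 = 0, so (t, y) = (-2, 3/5).
The Hessian has R_{tt} = 2, R_{yy} = -10, R_{ty} = -5, giving D = -45 < 0, so the point is a saddle point.
R(-2, 3/5) = -76/5.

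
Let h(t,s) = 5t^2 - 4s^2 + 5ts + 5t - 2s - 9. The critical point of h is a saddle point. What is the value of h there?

-65/7

∂h/∂t = 10t + 5s + 5 = 0 and ∂h/∂s = 5t - 8s - 2 = 0, so (t, s) = (-2/7, -3/7).
The Hessian has h_{tt} = 10, h_{ss} = -8, h_{ts} = 5, giving D = -105 < 0, so the point is a saddle point.
h(-2/7, -3/7) = -65/7.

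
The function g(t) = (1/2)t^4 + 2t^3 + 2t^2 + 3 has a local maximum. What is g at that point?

Critical points: g'(t) = 2t^3 + 6t^2 + 4t vanishes at t = -2, -1, 0.
Since g''(t) = 6t^2 + 12t + 4, we get g''(-2) = 4 > 0 ⇒ local minimum; g''(-1) = -2 < 0 ⇒ local maximum; g''(0) = 4 > 0 ⇒ local minimum.
The local maximum is g(-1) = 7/2.

7/2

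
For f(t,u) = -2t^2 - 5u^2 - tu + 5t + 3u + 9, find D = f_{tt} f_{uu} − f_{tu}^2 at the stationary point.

39

∂f/∂t = -4t - u + 5 = 0 and ∂f/∂u = -t - 10u + 3 = 0, so (t, u) = (47/39, 7/39).
The Hessian has f_{tt} = -4, f_{uu} = -10, f_{tu} = -1, giving D = 39 > 0 with f_{tt} < 0, so the point is a local maximum.
D = (-4)·(-10) − (-1)^2 = 39.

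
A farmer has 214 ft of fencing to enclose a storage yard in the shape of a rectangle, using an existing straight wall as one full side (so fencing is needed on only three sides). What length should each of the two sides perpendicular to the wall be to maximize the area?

107/2

Let the sides perpendicular to the wall have length x and the parallel side y, so 2x + y = 214 and the area is A = xy = x(214 − 2x).
A'(x) = 214 − 4x = 0 gives x = 107/2, and A''(x) = −4 < 0 confirms a maximum.
Then y = 214 − 2·107/2 = 107 and A = 11449/2.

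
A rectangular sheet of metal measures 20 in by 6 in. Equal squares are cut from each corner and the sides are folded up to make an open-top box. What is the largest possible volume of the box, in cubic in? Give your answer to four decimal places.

With cut size x, the volume is V(x) = x(20 − 2x)(6 − 2x) for 0 < x < 3.
V'(x) = 12x^2 − 104x + 120. Setting V'(x) = 0 gives x ≈ 1.3706 (the root in (0, 3)).
V''(x) = 24x − 104 is negative there, so this is the maximum; V ≈ 77.0866.

77.0866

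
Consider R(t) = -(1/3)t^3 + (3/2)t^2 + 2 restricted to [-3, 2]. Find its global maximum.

Differentiating, R'(t) = -t^2 + 3t; whose only zero in [-3, 2] is t = 0.
Evaluating at the critical points and endpoints: R(-3) = 49/2; R(0) = 2; R(2) = 16/3.
So the maximum is R(-3) = 49/2.

49/2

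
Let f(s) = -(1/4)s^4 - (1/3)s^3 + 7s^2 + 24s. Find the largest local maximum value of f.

f'(s) = -s^3 - s^2 + 14s + 24 = 0 at s = -3, -2, 4.
Since f''(s) = -3s^2 - 2s + 14, we get f''(-3) = -7 < 0 ⇒ local maximum; f''(-2) = 6 > 0 ⇒ local minimum; f''(4) = -42 < 0 ⇒ local maximum.
So the largest local maximum value is f(4) = 368/3.

368/3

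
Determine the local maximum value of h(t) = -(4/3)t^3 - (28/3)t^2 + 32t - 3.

1613/81

h'(t) = -4t^2 - (56/3)t + 32. Setting h'(t) = 0 gives t ∈ {-6, 4/3}.
h''(t) = -8t - 56/3. h''(-6) = 88/3 > 0 ⇒ local minimum; h''(4/3) = -88/3 < 0 ⇒ local maximum.
Thus h has its local maximum at t = 4/3, with value 1613/81.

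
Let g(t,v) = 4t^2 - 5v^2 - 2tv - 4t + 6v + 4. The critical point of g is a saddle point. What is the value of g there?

88/21

∂g/∂t = 8t - 2v - 4 = 0 and ∂g/∂v = -2t - 10v + 6 = 0, so (t, v) = (13/21, 10/21).
The Hessian has g_{tt} = 8, g_{vv} = -10, g_{tv} = -2, giving D = -84 < 0, so the point is a saddle point.
g(13/21, 10/21) = 88/21.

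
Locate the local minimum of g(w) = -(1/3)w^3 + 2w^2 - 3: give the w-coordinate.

g'(w) = -w^2 + 4w. Setting g'(w) = 0 gives w ∈ {0, 4}.
Since g''(w) = -2w + 4, we get g''(0) = 4 > 0 ⇒ local minimum; g''(4) = -4 < 0 ⇒ local maximum.
Thus g has its local minimum at w = 0, with value -3.

0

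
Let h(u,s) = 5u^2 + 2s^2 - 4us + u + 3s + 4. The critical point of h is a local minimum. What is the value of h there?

∂h/∂u = 10u - 4s + 1 = 0 and ∂h/∂s = -4u + 4s + 3 = 0, so (u, s) = (-2/3, -17/12).
The Hessian has h_{uu} = 10, h_{ss} = 4, h_{us} = -4, giving D = 24 > 0 with h_{uu} > 0, so the point is a local minimum.
h(-2/3, -17/12) = 37/24.

37/24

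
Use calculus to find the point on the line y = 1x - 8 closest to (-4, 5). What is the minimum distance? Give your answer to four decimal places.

12.0208

Minimize D(x)^2 = (x + 4)^2 + (x - 13)^2.
d/dx[D^2] = 2(x + 4) + 2·1·(x - 13) = 0 ⇒ x = 9/2.
Then y = -7/2 and the distance is √(289/2) ≈ 12.0208.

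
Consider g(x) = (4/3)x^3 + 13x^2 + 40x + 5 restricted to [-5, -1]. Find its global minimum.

-110/3

Differentiating, g'(x) = 4x^2 + 26x + 40; which vanishes at x = -4 and x = -5/2.
Candidates: g(-5) = -110/3; g(-4) = -97/3; g(-5/2) = -415/12; g(-1) = -70/3.
The minimum over the interval is -110/3, attained at x = -5.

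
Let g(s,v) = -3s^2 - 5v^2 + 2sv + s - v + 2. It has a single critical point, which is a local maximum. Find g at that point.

∂g/∂s = -6s + 2v + 1 = 0 and ∂g/∂v = 2s - 10v - 1 = 0, so (s, v) = (1/7, -1/14).
The Hessian has g_{ss} = -6, g_{vv} = -10, g_{sv} = 2, giving D = 56 > 0 with g_{ss} < 0, so the point is a local maximum.
g(1/7, -1/14) = 59/28.

59/28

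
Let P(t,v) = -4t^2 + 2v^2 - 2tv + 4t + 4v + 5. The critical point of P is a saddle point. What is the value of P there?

∂P/∂t = -8t - 2v + 4 = 0 and ∂P/∂v = -2t + 4v + 4 = 0, so (t, v) = (2/3, -2/3).
The Hessian has P_{tt} = -8, P_{vv} = 4, P_{tv} = -2, giving D = -36 < 0, so the point is a saddle point.
P(2/3, -2/3) = 5.

5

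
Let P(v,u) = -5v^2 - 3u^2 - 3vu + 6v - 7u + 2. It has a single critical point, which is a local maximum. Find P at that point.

581/51

∂P/∂v = -10v - 3u + 6 = 0 and ∂P/∂u = -3v - 6u - 7 = 0, so (v, u) = (19/17, -88/51).
The Hessian has P_{vv} = -10, P_{uu} = -6, P_{vu} = -3, giving D = 51 > 0 with P_{vv} < 0, so the point is a local maximum.
P(19/17, -88/51) = 581/51.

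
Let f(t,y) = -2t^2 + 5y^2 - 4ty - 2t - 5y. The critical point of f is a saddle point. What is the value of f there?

∂f/∂t = -4t - 4y - 2 = 0 and ∂f/∂y = -4t + 10y - 5 = 0, so (t, y) = (-5/7, 3/14).
The Hessian has f_{tt} = -4, f_{yy} = 10, f_{ty} = -4, giving D = -56 < 0, so the point is a saddle point.
f(-5/7, 3/14) = 5/28.

5/28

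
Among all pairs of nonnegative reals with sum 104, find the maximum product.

With x + y = 104, the product is P(x) = x(104 − x).
P'(x) = 104 − 2x = 0 gives x = 52; P'' = −2 < 0, so this is the maximum.
P = 52·52 = 2704.

2704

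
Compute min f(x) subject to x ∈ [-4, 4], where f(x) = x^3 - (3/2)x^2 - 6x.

-64

f'(x) = 3x^2 - 3x - 6, which vanishes at x = -1 and x = 2.
Candidates: f(-4) = -64,  f(-1) = 7/2,  f(2) = -10,  f(4) = 16.
So the minimum is f(-4) = -64.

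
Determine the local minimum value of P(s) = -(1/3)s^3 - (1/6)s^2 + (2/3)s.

Critical points: P'(s) = -s^2 - (1/3)s + 2/3 vanishes at s = -1, 2/3.
P''(s) = -2s - 1/3. P''(-1) = 5/3 > 0 ⇒ local minimum; P''(2/3) = -5/3 < 0 ⇒ local maximum.
The local minimum is P(-1) = -1/2.

-1/2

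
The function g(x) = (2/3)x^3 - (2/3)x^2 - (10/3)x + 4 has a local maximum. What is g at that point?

6

g'(x) = 2x^2 - (4/3)x - 10/3. Setting g'(x) = 0 gives x ∈ {-1, 5/3}.
Since g''(x) = 4x - 4/3, we get g''(-1) = -16/3 < 0 ⇒ local maximum; g''(5/3) = 16/3 > 0 ⇒ local minimum.
So the local maximum value is g(-1) = 6.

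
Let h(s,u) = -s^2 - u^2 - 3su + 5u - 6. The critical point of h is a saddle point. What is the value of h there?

∂h/∂s = -2s - 3u = 0 and ∂h/∂u = -3s - 2u + 5 = 0, so (s, u) = (3, -2).
The Hessian has h_{ss} = -2, h_{uu} = -2, h_{su} = -3, giving D = -5 < 0, so the point is a saddle point.
h(3, -2) = -11.

-11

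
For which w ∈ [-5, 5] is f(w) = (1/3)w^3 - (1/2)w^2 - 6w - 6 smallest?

-5

Differentiating, f'(w) = w^2 - w - 6; which vanishes at w = -2 and w = 3.
Compare values at every candidate in [-5, 5]: f(-5) = -181/6, f(-2) = 4/3, f(3) = -39/2, f(5) = -41/6.
So the minimum is f(-5) = -181/6.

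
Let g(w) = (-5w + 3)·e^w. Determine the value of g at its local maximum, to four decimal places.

3.3516

By the product rule, g'(w) = (-5w - 2)·e^w. Since e^w > 0, the only critical point is w = -2/5.
g''(-2/5) has the same sign as -5 < 0, so this is a local maximum.
g(-2/5) = (5)·e^(-2/5) ≈ 3.3516.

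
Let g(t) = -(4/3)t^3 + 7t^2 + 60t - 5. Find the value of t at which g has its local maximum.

g'(t) = -4t^2 + 14t + 60 = 0 at t = -5/2, 6.
g''(t) = -8t + 14. g''(-5/2) = 34 > 0 ⇒ local minimum; g''(6) = -34 < 0 ⇒ local maximum.
The local maximum is g(6) = 319.

6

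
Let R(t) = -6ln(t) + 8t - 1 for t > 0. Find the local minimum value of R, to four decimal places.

R'(t) = -6/t + 8 = 0 gives t = 3/4.
R''(t) = 6/t², which is positive for t > 0, so this is a local minimum.
R(3/4) = -6·ln(3/4) + 6 - 1 ≈ 6.7261.

6.7261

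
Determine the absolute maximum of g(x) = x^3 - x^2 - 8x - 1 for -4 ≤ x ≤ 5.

g'(x) = 3x^2 - 2x - 8, which vanishes at x = -4/3 and x = 2.
Compare values at every candidate in [-4, 5]: g(-4) = -49; g(-4/3) = 149/27; g(2) = -13; g(5) = 59.
Hence the absolute maximum is 59 at x = 5.

59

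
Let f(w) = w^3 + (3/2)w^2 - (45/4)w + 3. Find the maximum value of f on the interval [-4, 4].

The derivative is 3w^2 + 3w - 45/4, which vanishes at w = -5/2 and w = 3/2.
Candidates: f(-4) = 8; f(-5/2) = 199/8; f(3/2) = -57/8; f(4) = 46.
Hence the absolute maximum is 46 at w = 4.

46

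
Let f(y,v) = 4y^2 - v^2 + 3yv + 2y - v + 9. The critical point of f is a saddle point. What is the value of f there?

231/25

∂f/∂y = 8y + 3v + 2 = 0 and ∂f/∂v = 3y - 2v - 1 = 0, so (y, v) = (-1/25, -14/25).
The Hessian has f_{yy} = 8, f_{vv} = -2, f_{yv} = 3, giving D = -25 < 0, so the point is a saddle point.
f(-1/25, -14/25) = 231/25.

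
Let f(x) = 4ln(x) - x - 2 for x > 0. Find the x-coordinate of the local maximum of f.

4

f'(x) = 4/x − 1 = 0 gives x = 4.
f''(x) = -4/x², which is negative for x > 0, so this is a local maximum.
f(4) = 4·ln(4) - 4 - 2 ≈ -0.4548.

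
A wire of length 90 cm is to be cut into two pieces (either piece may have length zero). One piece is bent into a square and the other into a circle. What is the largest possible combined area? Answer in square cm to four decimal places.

644.5775

Let x be the length used for the square. Square side x/4; circle radius (90−x)/(2π).
A(x) = (x/4)² + π·((90−x)/(2π))² = x²/16 + (90−x)²/(4π) for 0 ≤ x ≤ 90. A'(x) = x/8 − (90−x)/(2π) = 0 gives x = 4·90/(π+4) ≈ 50.4089.
A'' > 0, so the interior critical point is a minimum; the maximum is at an endpoint. A(0) = 644.5775 and A(90) = 506.2500, so the largest area is 644.5775.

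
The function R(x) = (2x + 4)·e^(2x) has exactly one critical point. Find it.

By the product rule, R'(x) = (4x + 10)·e^(2x). Since e^(2x) > 0, the only critical point is x = -5/2.
R''(-5/2) has the same sign as 4 > 0, so this is a local minimum.
R(-5/2) = (-1)·e^(-5) ≈ -0.0067.

-5/2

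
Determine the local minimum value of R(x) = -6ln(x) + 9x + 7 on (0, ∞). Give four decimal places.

15.4328

R'(x) = -6/x + 9 = 0 gives x = 2/3.
R''(x) = 6/x², which is positive for x > 0, so this is a local minimum.
R(2/3) = -6·ln(2/3) + 6 + 7 ≈ 15.4328.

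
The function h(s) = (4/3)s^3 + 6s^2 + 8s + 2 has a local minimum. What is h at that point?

h'(s) = 4s^2 + 12s + 8 = 0 at s = -2, -1.
Second-derivative test with h''(s) = 8s + 12: h''(-2) = -4 < 0 ⇒ local maximum; h''(-1) = 4 > 0 ⇒ local minimum.
So the local minimum value is h(-1) = -4/3.

-4/3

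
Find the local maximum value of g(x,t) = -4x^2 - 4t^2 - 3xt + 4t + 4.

284/55

∂g/∂x = -8x - 3t = 0 and ∂g/∂t = -3x - 8t + 4 = 0, so (x, t) = (-12/55, 32/55).
The Hessian has g_{xx} = -8, g_{tt} = -8, g_{xt} = -3, giving D = 55 > 0 with g_{xx} < 0, so the point is a local maximum.
g(-12/55, 32/55) = 284/55.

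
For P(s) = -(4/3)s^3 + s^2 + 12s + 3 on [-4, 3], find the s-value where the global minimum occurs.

-3/2

Differentiating, P'(s) = -4s^2 + 2s + 12; which vanishes at s = -3/2 and s = 2.
Evaluating at the critical points and endpoints: P(-4) = 169/3, P(-3/2) = -33/4, P(2) = 61/3, P(3) = 12.
The minimum over the interval is -33/4, attained at s = -3/2.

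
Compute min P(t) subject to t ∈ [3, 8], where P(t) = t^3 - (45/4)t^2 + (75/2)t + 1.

129/4

The derivative is 3t^2 - (45/2)t + 75/2, whose only zero in [3, 8] is t = 5.
Candidates: P(3) = 157/4,  P(5) = 129/4,  P(8) = 93.
Hence the absolute minimum is 129/4 at t = 5.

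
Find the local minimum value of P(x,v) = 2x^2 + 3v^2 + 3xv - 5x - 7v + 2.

∂P/∂x = 4x + 3v - 5 = 0 and ∂P/∂v = 3x + 6v - 7 = 0, so (x, v) = (3/5, 13/15).
The Hessian has P_{xx} = 4, P_{vv} = 6, P_{xv} = 3, giving D = 15 > 0 with P_{xx} > 0, so the point is a local minimum.
P(3/5, 13/15) = -38/15.

-38/15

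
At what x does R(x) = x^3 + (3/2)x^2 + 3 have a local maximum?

-1

R'(x) = 3x^2 + 3x = 0 at x = -1, 0.
Since R''(x) = 6x + 3, we get R''(-1) = -3 < 0 ⇒ local maximum; R''(0) = 3 > 0 ⇒ local minimum.
The local maximum is R(-1) = 7/2.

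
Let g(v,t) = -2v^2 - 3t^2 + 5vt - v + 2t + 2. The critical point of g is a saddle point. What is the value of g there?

1

∂g/∂v = -4v + 5t - 1 = 0 and ∂g/∂t = 5v - 6t + 2 = 0, so (v, t) = (-4, -3).
The Hessian has g_{vv} = -4, g_{tt} = -6, g_{vt} = 5, giving D = -1 < 0, so the point is a saddle point.
g(-4, -3) = 1.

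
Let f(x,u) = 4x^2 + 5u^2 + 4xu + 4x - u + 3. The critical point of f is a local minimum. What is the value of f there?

23/16

∂f/∂x = 8x + 4u + 4 = 0 and ∂f/∂u = 4x + 10u - 1 = 0, so (x, u) = (-11/16, 3/8).
The Hessian has f_{xx} = 8, f_{uu} = 10, f_{xu} = 4, giving D = 64 > 0 with f_{xx} > 0, so the point is a local minimum.
f(-11/16, 3/8) = 23/16.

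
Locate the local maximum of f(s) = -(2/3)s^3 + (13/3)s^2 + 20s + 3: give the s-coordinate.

Critical points: f'(s) = -2s^2 + (26/3)s + 20 vanishes at s = -5/3, 6.
f''(s) = -4s + 26/3. f''(-5/3) = 46/3 > 0 ⇒ local minimum; f''(6) = -46/3 < 0 ⇒ local maximum.
Thus f has its local maximum at s = 6, with value 135.

6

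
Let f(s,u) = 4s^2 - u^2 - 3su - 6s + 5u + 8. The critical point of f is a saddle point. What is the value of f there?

174/25

∂f/∂s = 8s - 3u - 6 = 0 and ∂f/∂u = -3s - 2u + 5 = 0, so (s, u) = (27/25, 22/25).
The Hessian has f_{ss} = 8, f_{uu} = -2, f_{su} = -3, giving D = -25 < 0, so the point is a saddle point.
f(27/25, 22/25) = 174/25.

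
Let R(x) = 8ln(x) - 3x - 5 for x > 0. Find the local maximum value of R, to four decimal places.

-5.1534

R'(x) = 8/x − 3 = 0 gives x = 8/3.
R''(x) = -8/x², which is negative for x > 0, so this is a local maximum.
R(8/3) = 8·ln(8/3) - 8 - 5 ≈ -5.1534.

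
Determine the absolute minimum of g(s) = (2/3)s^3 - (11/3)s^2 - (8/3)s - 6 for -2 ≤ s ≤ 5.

-98/3

The derivative is 2s^2 - (22/3)s - 8/3, which vanishes at s = -1/3 and s = 4.
Evaluating at the critical points and endpoints: g(-2) = -62/3, g(-1/3) = -449/81, g(4) = -98/3, g(5) = -83/3.
So the minimum is g(4) = -98/3.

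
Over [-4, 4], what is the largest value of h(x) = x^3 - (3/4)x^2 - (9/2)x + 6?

h'(x) = 3x^2 - (3/2)x - 9/2, which vanishes at x = -1 and x = 3/2.
Candidates: h(-4) = -52; h(-1) = 35/4; h(3/2) = 15/16; h(4) = 40.
So the maximum is h(4) = 40.

40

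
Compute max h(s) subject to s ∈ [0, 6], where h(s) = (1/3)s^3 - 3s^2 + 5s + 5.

22/3

The derivative is s^2 - 6s + 5, which vanishes at s = 1 and s = 5.
Evaluating at the critical points and endpoints: h(0) = 5; h(1) = 22/3; h(5) = -10/3; h(6) = -1.
Hence the absolute maximum is 22/3 at s = 1.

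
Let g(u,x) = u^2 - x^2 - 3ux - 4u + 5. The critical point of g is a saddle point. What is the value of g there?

∂g/∂u = 2u - 3x - 4 = 0 and ∂g/∂x = -3u - 2x = 0, so (u, x) = (8/13, -12/13).
The Hessian has g_{uu} = 2, g_{xx} = -2, g_{ux} = -3, giving D = -13 < 0, so the point is a saddle point.
g(8/13, -12/13) = 49/13.

49/13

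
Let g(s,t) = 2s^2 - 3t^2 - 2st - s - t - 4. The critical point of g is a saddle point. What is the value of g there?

∂g/∂s = 4s - 2t - 1 = 0 and ∂g/∂t = -2s - 6t - 1 = 0, so (s, t) = (1/7, -3/14).
The Hessian has g_{ss} = 4, g_{tt} = -6, g_{st} = -2, giving D = -28 < 0, so the point is a saddle point.
g(1/7, -3/14) = -111/28.

-111/28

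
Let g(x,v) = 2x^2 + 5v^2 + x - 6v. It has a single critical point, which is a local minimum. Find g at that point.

-77/40

∂g/∂x = 4x + 1 = 0 and ∂g/∂v = 10v - 6 = 0, so (x, v) = (-1/4, 3/5).
The Hessian has g_{xx} = 4, g_{vv} = 10, g_{xv} = 0, giving D = 40 > 0 with g_{xx} > 0, so the point is a local minimum.
g(-1/4, 3/5) = -77/40.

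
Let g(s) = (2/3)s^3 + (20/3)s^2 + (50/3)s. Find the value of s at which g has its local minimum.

-5/3

g'(s) = 2s^2 + (40/3)s + 50/3 = 0 at s = -5, -5/3.
Second-derivative test with g''(s) = 4s + 40/3: g''(-5) = -20/3 < 0 ⇒ local maximum; g''(-5/3) = 20/3 > 0 ⇒ local minimum.
The local minimum is g(-5/3) = -1000/81.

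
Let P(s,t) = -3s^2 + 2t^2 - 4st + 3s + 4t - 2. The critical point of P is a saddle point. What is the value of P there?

∂P/∂s = -6s - 4t + 3 = 0 and ∂P/∂t = -4s + 4t + 4 = 0, so (s, t) = (7/10, -3/10).
The Hessian has P_{ss} = -6, P_{tt} = 4, P_{st} = -4, giving D = -40 < 0, so the point is a saddle point.
P(7/10, -3/10) = -31/20.

-31/20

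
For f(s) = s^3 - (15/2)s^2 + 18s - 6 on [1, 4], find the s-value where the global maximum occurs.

f'(s) = 3s^2 - 15s + 18, which vanishes at s = 2 and s = 3.
Evaluating at the critical points and endpoints: f(1) = 11/2, f(2) = 8, f(3) = 15/2, f(4) = 10.
The maximum over the interval is 10, attained at s = 4.

4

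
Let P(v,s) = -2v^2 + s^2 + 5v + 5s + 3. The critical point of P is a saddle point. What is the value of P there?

∂P/∂v = -4v + 5 = 0 and ∂P/∂s = 2s + 5 = 0, so (v, s) = (5/4, -5/2).
The Hessian has P_{vv} = -4, P_{ss} = 2, P_{vs} = 0, giving D = -8 < 0, so the point is a saddle point.
P(5/4, -5/2) = -1/8.

-1/8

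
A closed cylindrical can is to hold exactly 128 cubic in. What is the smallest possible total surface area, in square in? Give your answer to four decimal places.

140.6008

With radius r and height h, πr²h = 128 so h = 128/(πr²), and S(r) = 2πr² + 2πrh = 2πr² + 2·128/r.
S'(r) = 4πr − 2·128/r² = 0 ⇒ r³ = 128/(2π), so r ≈ 2.7311 and h = 2r ≈ 5.4623.
S''(r) = 4π + 4·128/r³ > 0, so this is the minimum; S ≈ 140.6008.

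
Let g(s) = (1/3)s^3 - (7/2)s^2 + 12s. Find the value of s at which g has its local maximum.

g'(s) = s^2 - 7s + 12. Setting g'(s) = 0 gives s ∈ {3, 4}.
g''(s) = 2s - 7. g''(3) = -1 < 0 ⇒ local maximum; g''(4) = 1 > 0 ⇒ local minimum.
Thus g has its local maximum at s = 3, with value 27/2.

3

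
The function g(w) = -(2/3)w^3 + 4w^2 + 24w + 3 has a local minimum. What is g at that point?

Critical points: g'(w) = -2w^2 + 8w + 24 vanishes at w = -2, 6.
Second-derivative test with g''(w) = -4w + 8: g''(-2) = 16 > 0 ⇒ local minimum; g''(6) = -16 < 0 ⇒ local maximum.
So the local minimum value is g(-2) = -71/3.

-71/3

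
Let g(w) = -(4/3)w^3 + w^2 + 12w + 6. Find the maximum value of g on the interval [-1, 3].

70/3

g'(w) = -4w^2 + 2w + 12, whose only zero in [-1, 3] is w = 2.
Compare values at every candidate in [-1, 3]: g(-1) = -11/3,  g(2) = 70/3,  g(3) = 15.
So the maximum is g(2) = 70/3.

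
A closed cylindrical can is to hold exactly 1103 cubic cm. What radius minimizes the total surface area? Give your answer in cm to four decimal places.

5.5993

With radius r and height h, πr²h = 1103 so h = 1103/(πr²), and S(r) = 2πr² + 2πrh = 2πr² + 2·1103/r.
S'(r) = 4πr − 2·1103/r² = 0 ⇒ r³ = 1103/(2π), so r ≈ 5.5993 and h = 2r ≈ 11.1986.
S''(r) = 4π + 4·1103/r³ > 0, so this is the minimum; S ≈ 590.9693.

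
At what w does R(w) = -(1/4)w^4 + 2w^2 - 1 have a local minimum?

Critical points: R'(w) = -w^3 + 4w vanishes at w = -2, 0, 2.
Second-derivative test with R''(w) = -3w^2 + 4: R''(-2) = -8 < 0 ⇒ local maximum; R''(0) = 4 > 0 ⇒ local minimum; R''(2) = -8 < 0 ⇒ local maximum.
Thus R has its local minimum at w = 0, with value -1.

0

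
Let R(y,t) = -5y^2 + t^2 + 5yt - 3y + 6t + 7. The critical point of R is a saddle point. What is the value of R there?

26/5

∂R/∂y = -10y + 5t - 3 = 0 and ∂R/∂t = 5y + 2t + 6 = 0, so (y, t) = (-4/5, -1).
The Hessian has R_{yy} = -10, R_{tt} = 2, R_{yt} = 5, giving D = -45 < 0, so the point is a saddle point.
R(-4/5, -1) = 26/5.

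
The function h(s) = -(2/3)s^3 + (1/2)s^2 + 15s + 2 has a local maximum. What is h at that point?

67/2

h'(s) = -2s^2 + s + 15. Setting h'(s) = 0 gives s ∈ {-5/2, 3}.
Second-derivative test with h''(s) = -4s + 1: h''(-5/2) = 11 > 0 ⇒ local minimum; h''(3) = -11 < 0 ⇒ local maximum.
So the local maximum value is h(3) = 67/2.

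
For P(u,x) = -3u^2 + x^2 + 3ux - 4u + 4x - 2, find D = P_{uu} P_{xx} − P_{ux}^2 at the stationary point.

-21

∂P/∂u = -6u + 3x - 4 = 0 and ∂P/∂x = 3u + 2x + 4 = 0, so (u, x) = (-20/21, -4/7).
The Hessian has P_{uu} = -6, P_{xx} = 2, P_{ux} = 3, giving D = -21 < 0, so the point is a saddle point.
D = (-6)·(2) − (3)^2 = -21.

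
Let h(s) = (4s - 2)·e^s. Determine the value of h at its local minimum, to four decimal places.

-2.4261

h'(s) = 4·e^s + (4s - 2)·1·e^s = (4s + 2)·e^s. Since e^s > 0, the only critical point is s = -1/2.
h''(-1/2) has the same sign as 4 > 0, so this is a local minimum.
h(-1/2) = (-4)·e^(-1/2) ≈ -2.4261.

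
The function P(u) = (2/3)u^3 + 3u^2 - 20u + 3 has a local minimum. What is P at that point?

-59/3

P'(u) = 2u^2 + 6u - 20 = 0 at u = -5, 2.
P''(u) = 4u + 6. P''(-5) = -14 < 0 ⇒ local maximum; P''(2) = 14 > 0 ⇒ local minimum.
So the local minimum value is P(2) = -59/3.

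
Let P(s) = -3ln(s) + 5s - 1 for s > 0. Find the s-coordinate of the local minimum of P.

3/5

P'(s) = -3/s + 5 = 0 gives s = 3/5.
P''(s) = 3/s², which is positive for s > 0, so this is a local minimum.
P(3/5) = -3·ln(3/5) + 3 - 1 ≈ 3.5325.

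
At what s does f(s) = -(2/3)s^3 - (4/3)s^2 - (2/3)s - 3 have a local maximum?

f'(s) = -2s^2 - (8/3)s - 2/3. Setting f'(s) = 0 gives s ∈ {-1, -1/3}.
Second-derivative test with f''(s) = -4s - 8/3: f''(-1) = 4/3 > 0 ⇒ local minimum; f''(-1/3) = -4/3 < 0 ⇒ local maximum.
The local maximum is f(-1/3) = -235/81.

-1/3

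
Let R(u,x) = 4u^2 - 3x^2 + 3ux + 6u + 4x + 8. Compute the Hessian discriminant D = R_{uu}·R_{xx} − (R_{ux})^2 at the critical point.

∂R/∂u = 8u + 3x + 6 = 0 and ∂R/∂x = 3u - 6x + 4 = 0, so (u, x) = (-16/19, 14/57).
The Hessian has R_{uu} = 8, R_{xx} = -6, R_{ux} = 3, giving D = -57 < 0, so the point is a saddle point.
D = (8)·(-6) − (3)^2 = -57.

-57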